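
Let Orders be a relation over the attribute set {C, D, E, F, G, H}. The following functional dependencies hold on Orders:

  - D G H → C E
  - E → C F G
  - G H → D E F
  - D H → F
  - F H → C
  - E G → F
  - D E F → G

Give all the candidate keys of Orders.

Attribute H never appears on the right-hand side of any dependency, so H must belong to every candidate key.
{H}⁺ = {H}, which is not all of the schema, so we must add further attributes.
{E, H}⁺: E→CFG adds C, F, G; GH→DEF adds D → {C, D, E, F, G, H}. Minimal: {H}⁺ = {H}; {E}⁺ = {C, E, F, G} — none reach the full schema.
{G, H}⁺: GH→DEF adds D, E, F; FH→C adds C → {C, D, E, F, G, H}. Minimal: {H}⁺ = {H}; {G}⁺ = {G} — none reach the full schema.

(E, H); (G, H)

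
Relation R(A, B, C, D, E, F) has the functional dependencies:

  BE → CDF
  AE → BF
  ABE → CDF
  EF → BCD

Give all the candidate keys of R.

{A, E}⁺: AE→BF adds B, F; ABE→CDF adds C, D → {A, B, C, D, E, F}. Minimal: {E}⁺ = {E}; {A}⁺ = {A} — none reach the full schema.
No other minimal superkey exists.

(A, E)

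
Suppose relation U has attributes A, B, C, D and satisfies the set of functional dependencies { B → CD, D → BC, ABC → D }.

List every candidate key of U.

(A, B); (A, D)

Attribute A never appears on the right-hand side of any dependency, so A must belong to every candidate key.
{A}⁺ = {A}, which is not all of the schema, so we must add further attributes.
{A, B}⁺: B→CD adds C, D → {A, B, C, D}.
{A, D}⁺: D→BC adds B, C → {A, B, C, D}.
Any other superkey contains one of these as a subset, so there are no further candidate keys.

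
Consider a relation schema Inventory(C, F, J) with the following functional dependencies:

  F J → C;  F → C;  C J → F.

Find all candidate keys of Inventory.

CJ, FJ

Attribute J never appears on the right-hand side of any dependency, so J must belong to every candidate key.
{J}⁺ = {J}, which is not all of the schema, so we must add further attributes.
{C, J}⁺: CJ→F adds F → {C, F, J}. Minimal: {J}⁺ = {J}; {C}⁺ = {C} — none reach the full schema.
{F, J}⁺: FJ→C adds C → {C, F, J}. Minimal: {J}⁺ = {J}; {F}⁺ = {C, F} — none reach the full schema.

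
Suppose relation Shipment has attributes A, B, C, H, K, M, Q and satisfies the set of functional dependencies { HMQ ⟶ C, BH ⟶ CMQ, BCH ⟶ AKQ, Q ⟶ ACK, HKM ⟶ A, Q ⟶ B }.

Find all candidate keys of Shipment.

Attribute H never appears on the right-hand side of any dependency, so H must belong to every candidate key.
{H}⁺ = {H}, which is not all of the schema, so we must add further attributes.
{B, H}⁺: BH→CMQ adds C, M, Q; BCH→AKQ adds A, K → {A, B, C, H, K, M, Q}. Minimal: {H}⁺ = {H}; {B}⁺ = {B} — none reach the full schema.
{H, Q}⁺: Q→ACK adds A, C, K; Q→B adds B; BH→CMQ adds M → {A, B, C, H, K, M, Q}. Minimal: {Q}⁺ = {A, B, C, K, Q}; {H}⁺ = {H} — none reach the full schema.
Any other superkey contains one of these as a subset, so there are no further candidate keys.

{B, H}; {H, Q}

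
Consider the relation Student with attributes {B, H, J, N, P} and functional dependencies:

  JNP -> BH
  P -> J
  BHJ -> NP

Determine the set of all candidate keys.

NP, BHJ, BHP

{N, P}⁺: P→J adds J; JNP→BH adds B, H → {B, H, J, N, P}. Minimal: {P}⁺ = {J, P}; {N}⁺ = {N} — none reach the full schema.
{B, H, J}⁺: BHJ→NP adds N, P → {B, H, J, N, P}. Minimal: {H, J}⁺ = {H, J}; {B, J}⁺ = {B, J}; {B, H}⁺ = {B, H} — none reach the full schema.
{B, H, P}⁺: P→J adds J; BHJ→NP adds N → {B, H, J, N, P}. Minimal: {H, P}⁺ = {H, J, P}; {B, P}⁺ = {B, J, P}; {B, H}⁺ = {B, H} — none reach the full schema.
Any other superkey contains one of these as a subset, so there are no further candidate keys.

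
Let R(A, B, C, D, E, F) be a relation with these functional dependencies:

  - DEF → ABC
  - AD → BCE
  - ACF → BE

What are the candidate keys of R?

{A, D, F}; {D, E, F}

Attributes D, F never appear on any right-hand side, so every candidate key must contain {D, F}.
{D, F}⁺ = {D, F}, which is not all of the schema, so we must add further attributes.
{A, D, F}⁺: AD→BCE adds B, C, E → {A, B, C, D, E, F}. Minimal: {D, F}⁺ = {D, F}; {A, F}⁺ = {A, F}; {A, D}⁺ = {A, B, C, D, E} — none reach the full schema.
{D, E, F}⁺: DEF→ABC adds A, B, C → {A, B, C, D, E, F}. Minimal: {E, F}⁺ = {E, F}; {D, F}⁺ = {D, F}; {D, E}⁺ = {D, E} — none reach the full schema.
Any other superkey contains one of these as a subset, so there are no further candidate keys.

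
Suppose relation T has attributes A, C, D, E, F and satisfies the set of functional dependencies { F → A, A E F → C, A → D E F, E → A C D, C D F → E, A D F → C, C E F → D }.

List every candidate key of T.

{A}⁺: A→DEF adds D, E, F; E→ACD adds C → {A, C, D, E, F}.
{E}⁺: E→ACD adds A, C, D; A→DEF adds F → {A, C, D, E, F}.
{F}⁺: F→A adds A; A→DEF adds D, E; E→ACD adds C → {A, C, D, E, F}.
Any other superkey contains one of these as a subset, so there are no further candidate keys.

{A}, {E}, {F}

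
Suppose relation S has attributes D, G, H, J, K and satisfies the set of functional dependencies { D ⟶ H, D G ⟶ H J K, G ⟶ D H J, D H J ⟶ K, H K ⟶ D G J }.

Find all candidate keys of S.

G, DJ, DK, HK

{G}⁺: G→DHJ adds D, H, J; DHJ→K adds K → {D, G, H, J, K}.
{D, J}⁺: D→H adds H; DHJ→K adds K; HK→DGJ adds G → {D, G, H, J, K}. Minimal: {J}⁺ = {J}; {D}⁺ = {D, H} — none reach the full schema.
{D, K}⁺: D→H adds H; HK→DGJ adds G, J → {D, G, H, J, K}. Minimal: {K}⁺ = {K}; {D}⁺ = {D, H} — none reach the full schema.
{H, K}⁺: HK→DGJ adds D, G, J → {D, G, H, J, K}. Minimal: {K}⁺ = {K}; {H}⁺ = {H} — none reach the full schema.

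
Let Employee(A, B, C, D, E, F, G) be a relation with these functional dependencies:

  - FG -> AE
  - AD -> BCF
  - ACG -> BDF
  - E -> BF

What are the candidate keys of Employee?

{A, C, G}, {A, D, G}, {C, E, G}, {C, F, G}, {D, E, G}, {D, F, G}

Attribute G never appears on the right-hand side of any dependency, so G must belong to every candidate key.
{G}⁺ = {G}, which is not all of the schema, so we must add further attributes.
{A, C, G}⁺: ACG→BDF adds B, D, F; FG→AE adds E → {A, B, C, D, E, F, G}. Minimal: {C, G}⁺ = {C, G}; {A, G}⁺ = {A, G}; {A, C}⁺ = {A, C} — none reach the full schema.
{A, D, G}⁺: AD→BCF adds B, C, F; FG→AE adds E → {A, B, C, D, E, F, G}. Minimal: {D, G}⁺ = {D, G}; {A, G}⁺ = {A, G}; {A, D}⁺ = {A, B, C, D, F} — none reach the full schema.
{C, E, G}⁺: E→BF adds B, F; FG→AE adds A; ACG→BDF adds D → {A, B, C, D, E, F, G}. Minimal: {E, G}⁺ = {A, B, E, F, G}; {C, G}⁺ = {C, G}; {C, E}⁺ = {B, C, E, F} — none reach the full schema.
{C, F, G}⁺: FG→AE adds A, E; ACG→BDF adds B, D → {A, B, C, D, E, F, G}. Minimal: {F, G}⁺ = {A, B, E, F, G}; {C, G}⁺ = {C, G}; {C, F}⁺ = {C, F} — none reach the full schema.
{D, E, G}⁺: E→BF adds B, F; FG→AE adds A; AD→BCF adds C → {A, B, C, D, E, F, G}. Minimal: {E, G}⁺ = {A, B, E, F, G}; {D, G}⁺ = {D, G}; {D, E}⁺ = {B, D, E, F} — none reach the full schema.
{D, F, G}⁺: FG→AE adds A, E; AD→BCF adds B, C → {A, B, C, D, E, F, G}. Minimal: {F, G}⁺ = {A, B, E, F, G}; {D, G}⁺ = {D, G}; {D, F}⁺ = {D, F} — none reach the full schema.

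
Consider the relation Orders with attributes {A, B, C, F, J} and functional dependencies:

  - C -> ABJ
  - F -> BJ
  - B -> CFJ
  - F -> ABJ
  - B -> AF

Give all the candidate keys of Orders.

{B}⁺: B→CFJ adds C, F, J; F→ABJ adds A → {A, B, C, F, J}.
{C}⁺: C→ABJ adds A, B, J; B→CFJ adds F → {A, B, C, F, J}.
{F}⁺: F→BJ adds B, J; B→CFJ adds C; F→ABJ adds A → {A, B, C, F, J}.

(B); (C); (F)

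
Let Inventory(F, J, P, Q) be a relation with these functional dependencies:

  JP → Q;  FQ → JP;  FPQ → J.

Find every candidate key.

FQ, FJP

{F, Q}⁺: FQ→JP adds J, P → {F, J, P, Q}. Minimal: {Q}⁺ = {Q}; {F}⁺ = {F} — none reach the full schema.
{F, J, P}⁺: JP→Q adds Q → {F, J, P, Q}. Minimal: {J, P}⁺ = {J, P, Q}; {F, P}⁺ = {F, P}; {F, J}⁺ = {F, J} — none reach the full schema.
Any other superkey contains one of these as a subset, so there are no further candidate keys.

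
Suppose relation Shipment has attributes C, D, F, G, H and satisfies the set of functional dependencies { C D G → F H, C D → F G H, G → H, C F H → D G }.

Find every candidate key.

(C, D); (C, F, G); (C, F, H)

{C, D}⁺: CD→FGH adds F, G, H → {C, D, F, G, H}. Minimal: {D}⁺ = {D}; {C}⁺ = {C} — none reach the full schema.
{C, F, G}⁺: G→H adds H; CFH→DG adds D → {C, D, F, G, H}. Minimal: {F, G}⁺ = {F, G, H}; {C, G}⁺ = {C, G, H}; {C, F}⁺ = {C, F} — none reach the full schema.
{C, F, H}⁺: CFH→DG adds D, G → {C, D, F, G, H}. Minimal: {F, H}⁺ = {F, H}; {C, H}⁺ = {C, H}; {C, F}⁺ = {C, F} — none reach the full schema.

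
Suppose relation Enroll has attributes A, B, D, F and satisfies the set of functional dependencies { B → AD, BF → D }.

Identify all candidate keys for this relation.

Attributes B, F never appear on any right-hand side, so every candidate key must contain {B, F}.
{B, F}⁺ = {A, B, D, F}, which is all of the schema, so {B, F} is the only candidate key.

{B, F}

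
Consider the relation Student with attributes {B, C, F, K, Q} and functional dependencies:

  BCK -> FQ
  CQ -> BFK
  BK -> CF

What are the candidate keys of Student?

{B, K}; {C, Q}

{B, K}⁺: BK→CF adds C, F; BCK→FQ adds Q → {B, C, F, K, Q}. Minimal: {K}⁺ = {K}; {B}⁺ = {B} — none reach the full schema.
{C, Q}⁺: CQ→BFK adds B, F, K → {B, C, F, K, Q}. Minimal: {Q}⁺ = {Q}; {C}⁺ = {C} — none reach the full schema.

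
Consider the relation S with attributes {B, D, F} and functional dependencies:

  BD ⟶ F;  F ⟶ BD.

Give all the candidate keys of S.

{F}⁺: F→BD adds B, D → {B, D, F}.
{B, D}⁺: BD→F adds F → {B, D, F}. Minimal: {D}⁺ = {D}; {B}⁺ = {B} — none reach the full schema.
Any other superkey contains one of these as a subset, so there are no further candidate keys.

{F}; {B, D}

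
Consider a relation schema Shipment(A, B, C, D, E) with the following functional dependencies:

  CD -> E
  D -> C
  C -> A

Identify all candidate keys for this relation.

Attributes B, D never appear on any right-hand side, so every candidate key must contain {B, D}.
{B, D}⁺ = {A, B, C, D, E}, which is all of the schema, so {B, D} is the only candidate key.

{B, D}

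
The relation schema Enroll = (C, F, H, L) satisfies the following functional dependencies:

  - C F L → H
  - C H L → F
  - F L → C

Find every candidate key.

{F, L}; {C, H, L}

Attribute L never appears on the right-hand side of any dependency, so L must belong to every candidate key.
{L}⁺ = {L}, which is not all of the schema, so we must add further attributes.
{F, L}⁺: FL→C adds C; CFL→H adds H → {C, F, H, L}. Minimal: {L}⁺ = {L}; {F}⁺ = {F} — none reach the full schema.
{C, H, L}⁺: CHL→F adds F → {C, F, H, L}. Minimal: {H, L}⁺ = {H, L}; {C, L}⁺ = {C, L}; {C, H}⁺ = {C, H} — none reach the full schema.
Any other superkey contains one of these as a subset, so there are no further candidate keys.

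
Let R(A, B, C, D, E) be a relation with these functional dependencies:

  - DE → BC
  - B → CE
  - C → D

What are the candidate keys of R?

AB, ACE, ADE

Attribute A never appears on the right-hand side of any dependency, so A must belong to every candidate key.
{A}⁺ = {A}, which is not all of the schema, so we must add further attributes.
{A, B}⁺: B→CE adds C, E; C→D adds D → {A, B, C, D, E}. Minimal: {B}⁺ = {B, C, D, E}; {A}⁺ = {A} — none reach the full schema.
{A, C, E}⁺: C→D adds D; DE→BC adds B → {A, B, C, D, E}. Minimal: {C, E}⁺ = {B, C, D, E}; {A, E}⁺ = {A, E}; {A, C}⁺ = {A, C, D} — none reach the full schema.
{A, D, E}⁺: DE→BC adds B, C → {A, B, C, D, E}. Minimal: {D, E}⁺ = {B, C, D, E}; {A, E}⁺ = {A, E}; {A, D}⁺ = {A, D} — none reach the full schema.
Any other superkey contains one of these as a subset, so there are no further candidate keys.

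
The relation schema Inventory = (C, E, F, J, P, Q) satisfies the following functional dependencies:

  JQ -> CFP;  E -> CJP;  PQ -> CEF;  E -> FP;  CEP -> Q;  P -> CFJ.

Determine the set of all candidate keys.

E, JQ, PQ

{E}⁺: E→CJP adds C, J, P; E→FP adds F; CEP→Q adds Q → {C, E, F, J, P, Q}.
{J, Q}⁺: JQ→CFP adds C, F, P; PQ→CEF adds E → {C, E, F, J, P, Q}. Minimal: {Q}⁺ = {Q}; {J}⁺ = {J} — none reach the full schema.
{P, Q}⁺: PQ→CEF adds C, E, F; P→CFJ adds J → {C, E, F, J, P, Q}. Minimal: {Q}⁺ = {Q}; {P}⁺ = {C, F, J, P} — none reach the full schema.
Any other superkey contains one of these as a subset, so there are no further candidate keys.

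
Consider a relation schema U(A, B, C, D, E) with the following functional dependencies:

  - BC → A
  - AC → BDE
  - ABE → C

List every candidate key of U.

{A, C}⁺: AC→BDE adds B, D, E → {A, B, C, D, E}. Minimal: {C}⁺ = {C}; {A}⁺ = {A} — none reach the full schema.
{B, C}⁺: BC→A adds A; AC→BDE adds D, E → {A, B, C, D, E}. Minimal: {C}⁺ = {C}; {B}⁺ = {B} — none reach the full schema.
{A, B, E}⁺: ABE→C adds C; AC→BDE adds D → {A, B, C, D, E}. Minimal: {B, E}⁺ = {B, E}; {A, E}⁺ = {A, E}; {A, B}⁺ = {A, B} — none reach the full schema.
Any other superkey contains one of these as a subset, so there are no further candidate keys.

{A, C}, {B, C}, {A, B, E}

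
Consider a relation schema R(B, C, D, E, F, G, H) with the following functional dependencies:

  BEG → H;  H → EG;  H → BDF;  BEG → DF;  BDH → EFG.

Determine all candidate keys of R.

Attribute C never appears on the right-hand side of any dependency, so C must belong to every candidate key.
{C}⁺ = {C}, which is not all of the schema, so we must add further attributes.
{C, H}⁺: H→EG adds E, G; H→BDF adds B, D, F → {B, C, D, E, F, G, H}. Minimal: {H}⁺ = {B, D, E, F, G, H}; {C}⁺ = {C} — none reach the full schema.
{B, C, E, G}⁺: BEG→H adds H; H→BDF adds D, F → {B, C, D, E, F, G, H}. Minimal: {C, E, G}⁺ = {C, E, G}; {B, E, G}⁺ = {B, D, E, F, G, H}; {B, C, G}⁺ = {B, C, G}; … — none reach the full schema.
Any other superkey contains one of these as a subset, so there are no further candidate keys.

{C, H}; {B, C, E, G}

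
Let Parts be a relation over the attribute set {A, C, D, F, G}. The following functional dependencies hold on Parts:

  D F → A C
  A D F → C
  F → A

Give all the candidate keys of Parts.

{D, F, G}

Attributes D, F, G never appear on any right-hand side, so every candidate key must contain {D, F, G}.
{D, F, G}⁺ = {A, C, D, F, G}, which is all of the schema, so {D, F, G} is the only candidate key.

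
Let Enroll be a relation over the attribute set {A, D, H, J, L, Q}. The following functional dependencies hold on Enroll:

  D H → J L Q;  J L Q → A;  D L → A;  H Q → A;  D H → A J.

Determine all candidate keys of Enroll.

{D, H}

Attributes D, H never appear on any right-hand side, so every candidate key must contain {D, H}.
{D, H}⁺ = {A, D, H, J, L, Q}, which is all of the schema, so {D, H} is the only candidate key.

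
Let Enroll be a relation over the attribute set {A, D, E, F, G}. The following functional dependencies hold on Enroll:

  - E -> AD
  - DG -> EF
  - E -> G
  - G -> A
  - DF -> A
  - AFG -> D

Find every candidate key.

E, DG, FG

{E}⁺: E→AD adds A, D; E→G adds G; DG→EF adds F → {A, D, E, F, G}.
{D, G}⁺: DG→EF adds E, F; G→A adds A → {A, D, E, F, G}. Minimal: {G}⁺ = {A, G}; {D}⁺ = {D} — none reach the full schema.
{F, G}⁺: G→A adds A; AFG→D adds D; DG→EF adds E → {A, D, E, F, G}. Minimal: {G}⁺ = {A, G}; {F}⁺ = {F} — none reach the full schema.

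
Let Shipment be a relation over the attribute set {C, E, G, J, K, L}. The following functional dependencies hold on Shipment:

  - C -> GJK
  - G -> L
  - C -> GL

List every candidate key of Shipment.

{C, E}

{C, E}⁺: C→GJK adds G, J, K; G→L adds L → {C, E, G, J, K, L}. Minimal: {E}⁺ = {E}; {C}⁺ = {C, G, J, K, L} — none reach the full schema.
No other minimal superkey exists.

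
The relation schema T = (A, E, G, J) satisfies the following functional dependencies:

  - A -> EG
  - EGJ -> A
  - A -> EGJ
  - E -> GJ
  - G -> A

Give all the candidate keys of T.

{A}⁺: A→EG adds E, G; A→EGJ adds J → {A, E, G, J}.
{E}⁺: E→GJ adds G, J; G→A adds A → {A, E, G, J}.
{G}⁺: G→A adds A; A→EG adds E; A→EGJ adds J → {A, E, G, J}.
Any other superkey contains one of these as a subset, so there are no further candidate keys.

(A), (E), (G)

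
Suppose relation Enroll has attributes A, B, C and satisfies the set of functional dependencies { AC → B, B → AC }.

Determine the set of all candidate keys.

{B}⁺: B→AC adds A, C → {A, B, C}.
{A, C}⁺: AC→B adds B → {A, B, C}.
Any other superkey contains one of these as a subset, so there are no further candidate keys.

{B}, {A, C}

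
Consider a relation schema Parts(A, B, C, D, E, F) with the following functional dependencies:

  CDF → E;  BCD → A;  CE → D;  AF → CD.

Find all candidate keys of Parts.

(A, B, F), (B, C, D, F), (B, C, E, F)

Attributes B, F never appear on any right-hand side, so every candidate key must contain {B, F}.
{B, F}⁺ = {B, F}, which is not all of the schema, so we must add further attributes.
{A, B, F}⁺: AF→CD adds C, D; CDF→E adds E → {A, B, C, D, E, F}. Minimal: {B, F}⁺ = {B, F}; {A, F}⁺ = {A, C, D, E, F}; {A, B}⁺ = {A, B} — none reach the full schema.
{B, C, D, F}⁺: CDF→E adds E; BCD→A adds A → {A, B, C, D, E, F}. Minimal: {C, D, F}⁺ = {C, D, E, F}; {B, D, F}⁺ = {B, D, F}; {B, C, F}⁺ = {B, C, F}; … — none reach the full schema.
{B, C, E, F}⁺: CE→D adds D; BCD→A adds A → {A, B, C, D, E, F}. Minimal: {C, E, F}⁺ = {C, D, E, F}; {B, E, F}⁺ = {B, E, F}; {B, C, F}⁺ = {B, C, F}; … — none reach the full schema.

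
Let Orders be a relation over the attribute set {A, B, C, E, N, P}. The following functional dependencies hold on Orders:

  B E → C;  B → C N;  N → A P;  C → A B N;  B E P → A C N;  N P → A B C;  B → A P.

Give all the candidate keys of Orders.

Attribute E never appears on the right-hand side of any dependency, so E must belong to every candidate key.
{E}⁺ = {E}, which is not all of the schema, so we must add further attributes.
{B, E}⁺: BE→C adds C; B→CN adds N; N→AP adds A, P → {A, B, C, E, N, P}.
{C, E}⁺: C→ABN adds A, B, N; B→AP adds P → {A, B, C, E, N, P}.
{E, N}⁺: N→AP adds A, P; NP→ABC adds B, C → {A, B, C, E, N, P}.

BE; CE; EN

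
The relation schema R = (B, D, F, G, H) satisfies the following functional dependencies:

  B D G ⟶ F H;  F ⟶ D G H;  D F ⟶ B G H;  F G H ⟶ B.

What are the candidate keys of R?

{F}⁺: F→DGH adds D, G, H; DF→BGH adds B → {B, D, F, G, H}.
{B, D, G}⁺: BDG→FH adds F, H → {B, D, F, G, H}.

{F}, {B, D, G}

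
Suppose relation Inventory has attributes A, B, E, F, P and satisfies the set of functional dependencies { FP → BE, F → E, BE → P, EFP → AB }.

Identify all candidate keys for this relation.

Attribute F never appears on the right-hand side of any dependency, so F must belong to every candidate key.
{F}⁺ = {E, F}, which is not all of the schema, so we must add further attributes.
{B, F}⁺: F→E adds E; BE→P adds P; EFP→AB adds A → {A, B, E, F, P}. Minimal: {F}⁺ = {E, F}; {B}⁺ = {B} — none reach the full schema.
{F, P}⁺: FP→BE adds B, E; EFP→AB adds A → {A, B, E, F, P}. Minimal: {P}⁺ = {P}; {F}⁺ = {E, F} — none reach the full schema.

(B, F), (F, P)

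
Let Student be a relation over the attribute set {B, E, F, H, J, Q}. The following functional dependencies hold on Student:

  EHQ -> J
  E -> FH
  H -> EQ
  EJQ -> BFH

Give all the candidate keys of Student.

{E}, {H}

{E}⁺: E→FH adds F, H; H→EQ adds Q; EHQ→J adds J; EJQ→BFH adds B → {B, E, F, H, J, Q}.
{H}⁺: H→EQ adds E, Q; EHQ→J adds J; E→FH adds F; EJQ→BFH adds B → {B, E, F, H, J, Q}.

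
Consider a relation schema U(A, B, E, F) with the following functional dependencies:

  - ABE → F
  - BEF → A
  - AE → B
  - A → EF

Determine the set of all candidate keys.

{A}⁺: A→EF adds E, F; AE→B adds B → {A, B, E, F}.
{B, E, F}⁺: BEF→A adds A → {A, B, E, F}.

(A), (B, E, F)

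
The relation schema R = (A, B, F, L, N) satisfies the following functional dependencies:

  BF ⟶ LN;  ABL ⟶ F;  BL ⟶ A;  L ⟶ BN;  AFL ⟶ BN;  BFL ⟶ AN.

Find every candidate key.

{L}⁺: L→BN adds B, N; BL→A adds A; ABL→F adds F → {A, B, F, L, N}.
{B, F}⁺: BF→LN adds L, N; BL→A adds A → {A, B, F, L, N}. Minimal: {F}⁺ = {F}; {B}⁺ = {B} — none reach the full schema.

{L}; {B, F}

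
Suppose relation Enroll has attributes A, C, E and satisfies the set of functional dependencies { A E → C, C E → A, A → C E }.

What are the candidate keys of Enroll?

{A}; {C, E}

{A}⁺: A→CE adds C, E → {A, C, E}.
{C, E}⁺: CE→A adds A → {A, C, E}. Minimal: {E}⁺ = {E}; {C}⁺ = {C} — none reach the full schema.
Any other superkey contains one of these as a subset, so there are no further candidate keys.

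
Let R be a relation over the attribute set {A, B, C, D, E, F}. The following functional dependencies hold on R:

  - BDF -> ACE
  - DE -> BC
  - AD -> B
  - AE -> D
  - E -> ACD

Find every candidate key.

EF; ADF; BDF

Attribute F never appears on the right-hand side of any dependency, so F must belong to every candidate key.
{F}⁺ = {F}, which is not all of the schema, so we must add further attributes.
{E, F}⁺: E→ACD adds A, C, D; DE→BC adds B → {A, B, C, D, E, F}.
{A, D, F}⁺: AD→B adds B; BDF→ACE adds C, E → {A, B, C, D, E, F}.
{B, D, F}⁺: BDF→ACE adds A, C, E → {A, B, C, D, E, F}.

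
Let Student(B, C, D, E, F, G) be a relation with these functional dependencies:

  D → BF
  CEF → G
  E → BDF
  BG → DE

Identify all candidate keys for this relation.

Attribute C never appears on the right-hand side of any dependency, so C must belong to every candidate key.
{C}⁺ = {C}, which is not all of the schema, so we must add further attributes.
{C, E}⁺: E→BDF adds B, D, F; CEF→G adds G → {B, C, D, E, F, G}. Minimal: {E}⁺ = {B, D, E, F}; {C}⁺ = {C} — none reach the full schema.
{B, C, G}⁺: BG→DE adds D, E; D→BF adds F → {B, C, D, E, F, G}. Minimal: {C, G}⁺ = {C, G}; {B, G}⁺ = {B, D, E, F, G}; {B, C}⁺ = {B, C} — none reach the full schema.
{C, D, G}⁺: D→BF adds B, F; BG→DE adds E → {B, C, D, E, F, G}. Minimal: {D, G}⁺ = {B, D, E, F, G}; {C, G}⁺ = {C, G}; {C, D}⁺ = {B, C, D, F} — none reach the full schema.

(C, E), (B, C, G), (C, D, G)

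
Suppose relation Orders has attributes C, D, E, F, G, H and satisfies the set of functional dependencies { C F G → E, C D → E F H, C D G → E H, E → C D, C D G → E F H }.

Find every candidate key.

Attribute G never appears on the right-hand side of any dependency, so G must belong to every candidate key.
{G}⁺ = {G}, which is not all of the schema, so we must add further attributes.
{E, G}⁺: E→CD adds C, D; CDG→EFH adds F, H → {C, D, E, F, G, H}.
{C, D, G}⁺: CD→EFH adds E, F, H → {C, D, E, F, G, H}.
{C, F, G}⁺: CFG→E adds E; E→CD adds D; CDG→EFH adds H → {C, D, E, F, G, H}.
Any other superkey contains one of these as a subset, so there are no further candidate keys.

{E, G}, {C, D, G}, {C, F, G}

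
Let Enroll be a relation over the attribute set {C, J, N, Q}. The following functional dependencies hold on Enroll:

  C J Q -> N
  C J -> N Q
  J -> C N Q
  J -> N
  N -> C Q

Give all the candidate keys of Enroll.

(J)

{J}⁺: J→CNQ adds C, N, Q → {C, J, N, Q}.
No other minimal superkey exists.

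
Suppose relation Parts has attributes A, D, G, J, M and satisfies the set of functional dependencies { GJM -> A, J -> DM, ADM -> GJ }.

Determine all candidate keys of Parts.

{A, J}⁺: J→DM adds D, M; ADM→GJ adds G → {A, D, G, J, M}. Minimal: {J}⁺ = {D, J, M}; {A}⁺ = {A} — none reach the full schema.
{G, J}⁺: J→DM adds D, M; GJM→A adds A → {A, D, G, J, M}. Minimal: {J}⁺ = {D, J, M}; {G}⁺ = {G} — none reach the full schema.
{A, D, M}⁺: ADM→GJ adds G, J → {A, D, G, J, M}. Minimal: {D, M}⁺ = {D, M}; {A, M}⁺ = {A, M}; {A, D}⁺ = {A, D} — none reach the full schema.

{A, J}; {G, J}; {A, D, M}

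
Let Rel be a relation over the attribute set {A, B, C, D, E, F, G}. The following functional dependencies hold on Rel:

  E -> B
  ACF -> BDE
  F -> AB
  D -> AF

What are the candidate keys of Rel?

Attributes C, G never appear on any right-hand side, so every candidate key must contain {C, G}.
{C, G}⁺ = {C, G}, which is not all of the schema, so we must add further attributes.
{C, D, G}⁺: D→AF adds A, F; ACF→BDE adds B, E → {A, B, C, D, E, F, G}.
{C, F, G}⁺: F→AB adds A, B; ACF→BDE adds D, E → {A, B, C, D, E, F, G}.
Any other superkey contains one of these as a subset, so there are no further candidate keys.

CDG, CFG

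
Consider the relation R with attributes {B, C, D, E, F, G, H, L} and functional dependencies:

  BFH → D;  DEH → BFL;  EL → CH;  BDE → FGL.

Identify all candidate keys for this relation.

(B, D, E), (D, E, H), (D, E, L), (B, E, F, H), (B, E, F, L)

Attribute E never appears on the right-hand side of any dependency, so E must belong to every candidate key.
{E}⁺ = {E}, which is not all of the schema, so we must add further attributes.
{B, D, E}⁺: BDE→FGL adds F, G, L; EL→CH adds C, H → {B, C, D, E, F, G, H, L}. Minimal: {D, E}⁺ = {D, E}; {B, E}⁺ = {B, E}; {B, D}⁺ = {B, D} — none reach the full schema.
{D, E, H}⁺: DEH→BFL adds B, F, L; EL→CH adds C; BDE→FGL adds G → {B, C, D, E, F, G, H, L}. Minimal: {E, H}⁺ = {E, H}; {D, H}⁺ = {D, H}; {D, E}⁺ = {D, E} — none reach the full schema.
{D, E, L}⁺: EL→CH adds C, H; DEH→BFL adds B, F; BDE→FGL adds G → {B, C, D, E, F, G, H, L}. Minimal: {E, L}⁺ = {C, E, H, L}; {D, L}⁺ = {D, L}; {D, E}⁺ = {D, E} — none reach the full schema.
{B, E, F, H}⁺: BFH→D adds D; DEH→BFL adds L; EL→CH adds C; BDE→FGL adds G → {B, C, D, E, F, G, H, L}. Minimal: {E, F, H}⁺ = {E, F, H}; {B, F, H}⁺ = {B, D, F, H}; {B, E, H}⁺ = {B, E, H}; … — none reach the full schema.
{B, E, F, L}⁺: EL→CH adds C, H; BFH→D adds D; BDE→FGL adds G → {B, C, D, E, F, G, H, L}. Minimal: {E, F, L}⁺ = {C, E, F, H, L}; {B, F, L}⁺ = {B, F, L}; {B, E, L}⁺ = {B, C, E, H, L}; … — none reach the full schema.
Any other superkey contains one of these as a subset, so there are no further candidate keys.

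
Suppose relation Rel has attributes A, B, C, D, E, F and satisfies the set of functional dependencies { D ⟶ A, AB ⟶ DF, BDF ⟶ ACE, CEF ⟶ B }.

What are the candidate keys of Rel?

{A, B}⁺: AB→DF adds D, F; BDF→ACE adds C, E → {A, B, C, D, E, F}. Minimal: {B}⁺ = {B}; {A}⁺ = {A} — none reach the full schema.
{B, D}⁺: D→A adds A; AB→DF adds F; BDF→ACE adds C, E → {A, B, C, D, E, F}. Minimal: {D}⁺ = {A, D}; {B}⁺ = {B} — none reach the full schema.
{A, C, E, F}⁺: CEF→B adds B; AB→DF adds D → {A, B, C, D, E, F}. Minimal: {C, E, F}⁺ = {B, C, E, F}; {A, E, F}⁺ = {A, E, F}; {A, C, F}⁺ = {A, C, F}; … — none reach the full schema.
{C, D, E, F}⁺: D→A adds A; CEF→B adds B → {A, B, C, D, E, F}. Minimal: {D, E, F}⁺ = {A, D, E, F}; {C, E, F}⁺ = {B, C, E, F}; {C, D, F}⁺ = {A, C, D, F}; … — none reach the full schema.
Any other superkey contains one of these as a subset, so there are no further candidate keys.

{A, B}, {B, D}, {A, C, E, F}, {C, D, E, F}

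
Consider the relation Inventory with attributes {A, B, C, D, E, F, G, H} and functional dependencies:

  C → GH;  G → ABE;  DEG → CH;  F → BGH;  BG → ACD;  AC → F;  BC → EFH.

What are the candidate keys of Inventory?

C, F, G

{C}⁺: C→GH adds G, H; G→ABE adds A, B, E; BG→ACD adds D; AC→F adds F → {A, B, C, D, E, F, G, H}.
{F}⁺: F→BGH adds B, G, H; BG→ACD adds A, C, D; BC→EFH adds E → {A, B, C, D, E, F, G, H}.
{G}⁺: G→ABE adds A, B, E; BG→ACD adds C, D; AC→F adds F; BC→EFH adds H → {A, B, C, D, E, F, G, H}.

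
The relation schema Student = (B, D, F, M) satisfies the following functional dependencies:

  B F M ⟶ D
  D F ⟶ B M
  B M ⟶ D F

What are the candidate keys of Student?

(B, M), (D, F)

{B, M}⁺: BM→DF adds D, F → {B, D, F, M}. Minimal: {M}⁺ = {M}; {B}⁺ = {B} — none reach the full schema.
{D, F}⁺: DF→BM adds B, M → {B, D, F, M}. Minimal: {F}⁺ = {F}; {D}⁺ = {D} — none reach the full schema.
Any other superkey contains one of these as a subset, so there are no further candidate keys.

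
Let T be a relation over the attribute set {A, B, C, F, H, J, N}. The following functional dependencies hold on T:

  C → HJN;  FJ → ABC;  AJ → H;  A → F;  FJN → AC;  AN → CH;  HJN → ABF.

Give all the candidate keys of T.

{C}⁺: C→HJN adds H, J, N; HJN→ABF adds A, B, F → {A, B, C, F, H, J, N}.
{A, J}⁺: AJ→H adds H; A→F adds F; FJ→ABC adds B, C; C→HJN adds N → {A, B, C, F, H, J, N}. Minimal: {J}⁺ = {J}; {A}⁺ = {A, F} — none reach the full schema.
{A, N}⁺: A→F adds F; AN→CH adds C, H; C→HJN adds J; FJ→ABC adds B → {A, B, C, F, H, J, N}. Minimal: {N}⁺ = {N}; {A}⁺ = {A, F} — none reach the full schema.
{F, J}⁺: FJ→ABC adds A, B, C; AJ→H adds H; C→HJN adds N → {A, B, C, F, H, J, N}. Minimal: {J}⁺ = {J}; {F}⁺ = {F} — none reach the full schema.
{H, J, N}⁺: HJN→ABF adds A, B, F; FJ→ABC adds C → {A, B, C, F, H, J, N}. Minimal: {J, N}⁺ = {J, N}; {H, N}⁺ = {H, N}; {H, J}⁺ = {H, J} — none reach the full schema.

C, AJ, AN, FJ, HJN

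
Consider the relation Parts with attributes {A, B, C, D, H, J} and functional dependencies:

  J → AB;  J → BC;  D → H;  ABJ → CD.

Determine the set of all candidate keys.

(J)

Attribute J never appears on the right-hand side of any dependency, so J must belong to every candidate key.
{J}⁺ = {A, B, C, D, H, J}, which is all of the schema, so {J} is the only candidate key.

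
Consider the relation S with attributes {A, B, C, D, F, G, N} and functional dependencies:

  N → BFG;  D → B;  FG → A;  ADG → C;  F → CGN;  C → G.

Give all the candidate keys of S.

DF; DN

Attribute D never appears on the right-hand side of any dependency, so D must belong to every candidate key.
{D}⁺ = {B, D}, which is not all of the schema, so we must add further attributes.
{D, F}⁺: D→B adds B; F→CGN adds C, G, N; FG→A adds A → {A, B, C, D, F, G, N}. Minimal: {F}⁺ = {A, B, C, F, G, N}; {D}⁺ = {B, D} — none reach the full schema.
{D, N}⁺: N→BFG adds B, F, G; FG→A adds A; ADG→C adds C → {A, B, C, D, F, G, N}. Minimal: {N}⁺ = {A, B, C, F, G, N}; {D}⁺ = {B, D} — none reach the full schema.
Any other superkey contains one of these as a subset, so there are no further candidate keys.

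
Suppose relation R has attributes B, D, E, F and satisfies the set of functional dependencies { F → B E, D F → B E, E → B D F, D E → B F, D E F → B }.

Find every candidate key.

{E}⁺: E→BDF adds B, D, F → {B, D, E, F}.
{F}⁺: F→BE adds B, E; E→BDF adds D → {B, D, E, F}.
Any other superkey contains one of these as a subset, so there are no further candidate keys.

{E}, {F}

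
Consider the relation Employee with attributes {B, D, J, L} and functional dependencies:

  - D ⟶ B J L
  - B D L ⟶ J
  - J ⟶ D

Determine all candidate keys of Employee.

(D), (J)

{D}⁺: D→BJL adds B, J, L → {B, D, J, L}.
{J}⁺: J→D adds D; D→BJL adds B, L → {B, D, J, L}.
Any other superkey contains one of these as a subset, so there are no further candidate keys.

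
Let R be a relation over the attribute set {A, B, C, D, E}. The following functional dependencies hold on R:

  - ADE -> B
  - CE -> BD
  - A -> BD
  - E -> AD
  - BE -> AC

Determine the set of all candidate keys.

Attribute E never appears on the right-hand side of any dependency, so E must belong to every candidate key.
{E}⁺ = {A, B, C, D, E}, which is all of the schema, so {E} is the only candidate key.

{E}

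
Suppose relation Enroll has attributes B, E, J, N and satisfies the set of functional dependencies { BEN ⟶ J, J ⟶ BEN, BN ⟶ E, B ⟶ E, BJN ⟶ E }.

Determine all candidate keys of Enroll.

{J}; {B, N}

{J}⁺: J→BEN adds B, E, N → {B, E, J, N}.
{B, N}⁺: BN→E adds E; BEN→J adds J → {B, E, J, N}. Minimal: {N}⁺ = {N}; {B}⁺ = {B, E} — none reach the full schema.
Any other superkey contains one of these as a subset, so there are no further candidate keys.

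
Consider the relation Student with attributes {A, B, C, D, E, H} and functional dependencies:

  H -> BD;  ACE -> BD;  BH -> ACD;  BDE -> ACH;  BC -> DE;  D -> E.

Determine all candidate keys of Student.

{H}⁺: H→BD adds B, D; BH→ACD adds A, C; BC→DE adds E → {A, B, C, D, E, H}.
{B, C}⁺: BC→DE adds D, E; BDE→ACH adds A, H → {A, B, C, D, E, H}.
{B, D}⁺: D→E adds E; BDE→ACH adds A, C, H → {A, B, C, D, E, H}.
{A, C, D}⁺: D→E adds E; ACE→BD adds B; BDE→ACH adds H → {A, B, C, D, E, H}.
{A, C, E}⁺: ACE→BD adds B, D; BDE→ACH adds H → {A, B, C, D, E, H}.
Any other superkey contains one of these as a subset, so there are no further candidate keys.

{H}; {B, C}; {B, D}; {A, C, D}; {A, C, E}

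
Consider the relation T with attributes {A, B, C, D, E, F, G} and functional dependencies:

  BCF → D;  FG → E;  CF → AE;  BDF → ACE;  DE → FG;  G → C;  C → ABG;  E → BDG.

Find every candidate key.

E, CF, FG, BDF

{E}⁺: E→BDG adds B, D, G; DE→FG adds F; G→C adds C; C→ABG adds A → {A, B, C, D, E, F, G}.
{C, F}⁺: CF→AE adds A, E; C→ABG adds B, G; E→BDG adds D → {A, B, C, D, E, F, G}. Minimal: {F}⁺ = {F}; {C}⁺ = {A, B, C, G} — none reach the full schema.
{F, G}⁺: FG→E adds E; G→C adds C; C→ABG adds A, B; E→BDG adds D → {A, B, C, D, E, F, G}. Minimal: {G}⁺ = {A, B, C, G}; {F}⁺ = {F} — none reach the full schema.
{B, D, F}⁺: BDF→ACE adds A, C, E; DE→FG adds G → {A, B, C, D, E, F, G}. Minimal: {D, F}⁺ = {D, F}; {B, F}⁺ = {B, F}; {B, D}⁺ = {B, D} — none reach the full schema.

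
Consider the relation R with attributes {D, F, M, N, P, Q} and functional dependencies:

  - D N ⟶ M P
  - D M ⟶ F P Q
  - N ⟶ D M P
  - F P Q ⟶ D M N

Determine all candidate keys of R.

{N}, {D, M}, {F, P, Q}

{N}⁺: N→DMP adds D, M, P; DM→FPQ adds F, Q → {D, F, M, N, P, Q}.
{D, M}⁺: DM→FPQ adds F, P, Q; FPQ→DMN adds N → {D, F, M, N, P, Q}.
{F, P, Q}⁺: FPQ→DMN adds D, M, N → {D, F, M, N, P, Q}.
Any other superkey contains one of these as a subset, so there are no further candidate keys.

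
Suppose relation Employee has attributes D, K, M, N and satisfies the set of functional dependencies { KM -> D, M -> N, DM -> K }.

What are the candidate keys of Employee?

{D, M}; {K, M}

Attribute M never appears on the right-hand side of any dependency, so M must belong to every candidate key.
{M}⁺ = {M, N}, which is not all of the schema, so we must add further attributes.
{D, M}⁺: M→N adds N; DM→K adds K → {D, K, M, N}. Minimal: {M}⁺ = {M, N}; {D}⁺ = {D} — none reach the full schema.
{K, M}⁺: KM→D adds D; M→N adds N → {D, K, M, N}. Minimal: {M}⁺ = {M, N}; {K}⁺ = {K} — none reach the full schema.
Any other superkey contains one of these as a subset, so there are no further candidate keys.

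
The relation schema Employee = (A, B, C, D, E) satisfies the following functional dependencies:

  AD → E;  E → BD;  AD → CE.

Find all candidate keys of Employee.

Attribute A never appears on the right-hand side of any dependency, so A must belong to every candidate key.
{A}⁺ = {A}, which is not all of the schema, so we must add further attributes.
{A, D}⁺: AD→E adds E; E→BD adds B; AD→CE adds C → {A, B, C, D, E}. Minimal: {D}⁺ = {D}; {A}⁺ = {A} — none reach the full schema.
{A, E}⁺: E→BD adds B, D; AD→CE adds C → {A, B, C, D, E}. Minimal: {E}⁺ = {B, D, E}; {A}⁺ = {A} — none reach the full schema.
Any other superkey contains one of these as a subset, so there are no further candidate keys.

(A, D); (A, E)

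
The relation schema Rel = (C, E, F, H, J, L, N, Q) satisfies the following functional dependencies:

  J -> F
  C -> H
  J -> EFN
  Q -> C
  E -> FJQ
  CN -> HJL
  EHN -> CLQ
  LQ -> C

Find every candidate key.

{E}⁺: E→FJQ adds F, J, Q; J→EFN adds N; Q→C adds C; CN→HJL adds H, L → {C, E, F, H, J, L, N, Q}.
{J}⁺: J→F adds F; J→EFN adds E, N; E→FJQ adds Q; Q→C adds C; CN→HJL adds H, L → {C, E, F, H, J, L, N, Q}.
{C, N}⁺: C→H adds H; CN→HJL adds J, L; J→F adds F; J→EFN adds E; E→FJQ adds Q → {C, E, F, H, J, L, N, Q}.
{N, Q}⁺: Q→C adds C; CN→HJL adds H, J, L; J→F adds F; J→EFN adds E → {C, E, F, H, J, L, N, Q}.

(E); (J); (C, N); (N, Q)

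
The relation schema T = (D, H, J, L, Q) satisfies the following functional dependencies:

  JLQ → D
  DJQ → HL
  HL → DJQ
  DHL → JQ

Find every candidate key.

(H, L), (D, J, Q), (J, L, Q)

{H, L}⁺: HL→DJQ adds D, J, Q → {D, H, J, L, Q}.
{D, J, Q}⁺: DJQ→HL adds H, L → {D, H, J, L, Q}.
{J, L, Q}⁺: JLQ→D adds D; DJQ→HL adds H → {D, H, J, L, Q}.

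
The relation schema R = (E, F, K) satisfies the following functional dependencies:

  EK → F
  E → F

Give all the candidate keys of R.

(E, K)

Attributes E, K never appear on any right-hand side, so every candidate key must contain {E, K}.
{E, K}⁺ = {E, F, K}, which is all of the schema, so {E, K} is the only candidate key.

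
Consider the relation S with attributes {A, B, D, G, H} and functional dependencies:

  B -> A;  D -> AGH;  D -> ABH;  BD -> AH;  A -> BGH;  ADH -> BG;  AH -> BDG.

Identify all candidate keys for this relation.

{A}, {B}, {D}

{A}⁺: A→BGH adds B, G, H; AH→BDG adds D → {A, B, D, G, H}.
{B}⁺: B→A adds A; A→BGH adds G, H; AH→BDG adds D → {A, B, D, G, H}.
{D}⁺: D→AGH adds A, G, H; D→ABH adds B → {A, B, D, G, H}.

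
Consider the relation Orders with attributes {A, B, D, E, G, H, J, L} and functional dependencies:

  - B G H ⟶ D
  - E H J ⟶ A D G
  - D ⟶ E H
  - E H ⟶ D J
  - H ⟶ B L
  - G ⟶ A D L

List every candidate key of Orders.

{D}⁺: D→EH adds E, H; EH→DJ adds J; H→BL adds B, L; EHJ→ADG adds A, G → {A, B, D, E, G, H, J, L}.
{G}⁺: G→ADL adds A, D, L; D→EH adds E, H; EH→DJ adds J; H→BL adds B → {A, B, D, E, G, H, J, L}.
{E, H}⁺: EH→DJ adds D, J; H→BL adds B, L; EHJ→ADG adds A, G → {A, B, D, E, G, H, J, L}.
Any other superkey contains one of these as a subset, so there are no further candidate keys.

{D}, {G}, {E, H}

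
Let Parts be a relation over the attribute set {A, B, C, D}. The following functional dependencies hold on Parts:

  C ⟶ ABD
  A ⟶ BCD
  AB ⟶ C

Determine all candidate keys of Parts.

A; C

{A}⁺: A→BCD adds B, C, D → {A, B, C, D}.
{C}⁺: C→ABD adds A, B, D → {A, B, C, D}.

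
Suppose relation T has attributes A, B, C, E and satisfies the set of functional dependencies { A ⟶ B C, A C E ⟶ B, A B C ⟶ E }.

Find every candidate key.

Attribute A never appears on the right-hand side of any dependency, so A must belong to every candidate key.
{A}⁺ = {A, B, C, E}, which is all of the schema, so {A} is the only candidate key.

{A}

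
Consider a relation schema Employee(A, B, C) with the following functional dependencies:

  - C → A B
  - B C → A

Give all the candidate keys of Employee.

{C}

Attribute C never appears on the right-hand side of any dependency, so C must belong to every candidate key.
{C}⁺ = {A, B, C}, which is all of the schema, so {C} is the only candidate key.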